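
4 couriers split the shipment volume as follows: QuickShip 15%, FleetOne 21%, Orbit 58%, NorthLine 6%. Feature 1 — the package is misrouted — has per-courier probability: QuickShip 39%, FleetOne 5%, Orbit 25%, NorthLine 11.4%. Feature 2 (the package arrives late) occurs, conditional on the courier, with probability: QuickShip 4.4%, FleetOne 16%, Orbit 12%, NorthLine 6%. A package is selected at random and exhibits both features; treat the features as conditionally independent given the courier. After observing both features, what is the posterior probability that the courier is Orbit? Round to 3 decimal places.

Prior × likelihood for each hypothesis:
  QuickShip: 0.15 × 0.39 × 0.044 = 0.002574
  FleetOne: 0.21 × 0.05 × 0.16 = 0.00168
  Orbit: 0.58 × 0.25 × 0.12 = 0.0174
  NorthLine: 0.06 × 0.114 × 0.06 = 0.0004104
Sum = 0.0220644.
P(Orbit | evidence) = 0.0174 / 0.0220644 ≈ 0.789.

0.789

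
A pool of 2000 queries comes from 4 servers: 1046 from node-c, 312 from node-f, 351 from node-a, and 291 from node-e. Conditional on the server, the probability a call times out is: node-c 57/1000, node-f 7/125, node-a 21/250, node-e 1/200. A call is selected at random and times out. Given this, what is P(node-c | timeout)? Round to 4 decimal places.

By Bayes' rule, posterior ∝ prior × likelihood:
  node-c: 0.523 × 0.057 = 0.029811
  node-f: 0.156 × 0.056 = 0.008736
  node-a: 0.1755 × 0.084 = 0.014742
  node-e: 0.1455 × 0.005 = 0.0007275
Sum = 0.0540165.
P(node-c | evidence) = 0.029811 / 0.0540165 ≈ 0.5519.

0.5519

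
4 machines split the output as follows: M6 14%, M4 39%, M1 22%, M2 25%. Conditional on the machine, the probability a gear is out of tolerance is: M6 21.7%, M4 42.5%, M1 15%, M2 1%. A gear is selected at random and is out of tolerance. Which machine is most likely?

M4

Unnormalized posteriors (prior × likelihood):
  M6: 0.14 × 0.217 = 0.03038
  M4: 0.39 × 0.425 = 0.16575
  M1: 0.22 × 0.15 = 0.033
  M2: 0.25 × 0.01 = 0.0025
Sum = 0.23163.
Largest term belongs to M4, so M4 is most probable.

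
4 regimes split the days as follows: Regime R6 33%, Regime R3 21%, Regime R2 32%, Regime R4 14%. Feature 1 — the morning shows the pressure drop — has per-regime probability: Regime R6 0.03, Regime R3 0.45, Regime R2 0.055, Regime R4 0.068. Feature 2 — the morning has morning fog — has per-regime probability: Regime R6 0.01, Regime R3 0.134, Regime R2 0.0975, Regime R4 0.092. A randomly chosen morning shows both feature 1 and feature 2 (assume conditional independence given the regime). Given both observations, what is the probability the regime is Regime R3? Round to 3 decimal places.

0.825

Compute prior × likelihood for every hypothesis:
  Regime R6: 0.33 × 0.03 × 0.01 = 0.000099
  Regime R3: 0.21 × 0.45 × 0.134 = 0.012663
  Regime R2: 0.32 × 0.055 × 0.0975 = 0.001716
  Regime R4: 0.14 × 0.068 × 0.092 = 0.00087584
Total = 0.01535384.
P(Regime R3 | evidence) = 0.012663 / 0.01535384 ≈ 0.825.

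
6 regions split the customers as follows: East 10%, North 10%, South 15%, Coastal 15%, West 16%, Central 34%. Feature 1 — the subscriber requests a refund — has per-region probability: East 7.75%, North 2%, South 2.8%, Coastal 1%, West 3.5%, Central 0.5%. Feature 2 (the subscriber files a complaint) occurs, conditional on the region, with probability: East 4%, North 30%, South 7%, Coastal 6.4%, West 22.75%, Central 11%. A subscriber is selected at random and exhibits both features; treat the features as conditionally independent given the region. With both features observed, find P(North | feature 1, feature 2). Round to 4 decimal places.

Compute prior × likelihood for every hypothesis:
  East: 0.1 × 0.0775 × 0.04 = 0.00031
  North: 0.1 × 0.02 × 0.3 = 0.0006
  South: 0.15 × 0.028 × 0.07 = 0.000294
  Coastal: 0.15 × 0.01 × 0.064 = 0.000096
  West: 0.16 × 0.035 × 0.2275 = 0.001274
  Central: 0.34 × 0.005 × 0.11 = 0.000187
Sum = 0.002761.
P(North | evidence) = 0.0006 / 0.002761 ≈ 0.2173.

0.2173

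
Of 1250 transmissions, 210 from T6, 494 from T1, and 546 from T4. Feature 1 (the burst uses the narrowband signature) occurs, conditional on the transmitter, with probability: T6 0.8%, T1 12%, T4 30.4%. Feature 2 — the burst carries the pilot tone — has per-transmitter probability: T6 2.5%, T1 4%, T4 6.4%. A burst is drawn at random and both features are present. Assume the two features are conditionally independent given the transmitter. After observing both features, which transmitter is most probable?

T4

Prior × likelihood for each hypothesis:
  T6: 0.168 × 0.008 × 0.025 = 0.0000336
  T1: 0.3952 × 0.12 × 0.04 = 0.00189696
  T4: 0.4368 × 0.304 × 0.064 = 0.0084983808
Sum = 0.0104289408.
Largest term belongs to T4, so T4 is most probable.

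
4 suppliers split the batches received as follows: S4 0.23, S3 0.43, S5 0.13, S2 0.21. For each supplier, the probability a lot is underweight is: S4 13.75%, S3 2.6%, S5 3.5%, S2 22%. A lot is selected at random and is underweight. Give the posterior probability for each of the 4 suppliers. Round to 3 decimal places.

Compute prior × likelihood for every hypothesis:
  S4: 0.23 × 0.1375 = 0.031625
  S3: 0.43 × 0.026 = 0.01118
  S5: 0.13 × 0.035 = 0.00455
  S2: 0.21 × 0.22 = 0.0462
Normalizing constant = 0.093555.
P(S4 | underweight) = 0.031625/0.093555 ≈ 0.338
P(S3 | underweight) = 0.01118/0.093555 ≈ 0.120
P(S5 | underweight) = 0.00455/0.093555 ≈ 0.049
P(S2 | underweight) = 0.0462/0.093555 ≈ 0.494
(Check: 0.338+0.120+0.049+0.494 = 1.001.)

S4 0.338, S3 0.120, S5 0.049, S2 0.494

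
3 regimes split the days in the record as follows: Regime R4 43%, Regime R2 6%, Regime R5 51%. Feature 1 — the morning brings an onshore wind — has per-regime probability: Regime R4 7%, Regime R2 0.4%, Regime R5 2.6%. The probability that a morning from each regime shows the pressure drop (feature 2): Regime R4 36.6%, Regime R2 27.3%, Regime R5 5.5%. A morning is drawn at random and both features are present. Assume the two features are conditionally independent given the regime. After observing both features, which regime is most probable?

Regime R4

By Bayes' rule, posterior ∝ prior × likelihood:
  Regime R4: 0.43 × 0.07 × 0.366 = 0.0110166
  Regime R2: 0.06 × 0.004 × 0.273 = 0.00006552
  Regime R5: 0.51 × 0.026 × 0.055 = 0.0007293
Total = 0.01181142.
Largest term belongs to Regime R4, so Regime R4 is most probable.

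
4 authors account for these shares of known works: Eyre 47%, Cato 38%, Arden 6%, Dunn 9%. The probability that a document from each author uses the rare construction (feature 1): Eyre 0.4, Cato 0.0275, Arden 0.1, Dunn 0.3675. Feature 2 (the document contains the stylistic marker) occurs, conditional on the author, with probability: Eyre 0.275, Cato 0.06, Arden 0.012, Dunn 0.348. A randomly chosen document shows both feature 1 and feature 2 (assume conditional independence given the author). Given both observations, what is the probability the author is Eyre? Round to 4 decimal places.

0.8090

Compute prior × likelihood for every hypothesis:
  Eyre: 0.47 × 0.4 × 0.275 = 0.0517
  Cato: 0.38 × 0.0275 × 0.06 = 0.000627
  Arden: 0.06 × 0.1 × 0.012 = 0.000072
  Dunn: 0.09 × 0.3675 × 0.348 = 0.0115101
Sum = 0.0639091.
P(Eyre | evidence) = 0.0517 / 0.0639091 ≈ 0.8090.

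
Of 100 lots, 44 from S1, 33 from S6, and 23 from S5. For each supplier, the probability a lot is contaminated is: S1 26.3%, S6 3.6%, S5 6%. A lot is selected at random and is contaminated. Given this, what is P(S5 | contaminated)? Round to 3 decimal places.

Compute prior × likelihood for every hypothesis:
  S1: 0.44 × 0.263 = 0.11572
  S6: 0.33 × 0.036 = 0.01188
  S5: 0.23 × 0.06 = 0.0138
Sum = 0.1414.
P(S5 | evidence) = 0.0138 / 0.1414 ≈ 0.098.

0.098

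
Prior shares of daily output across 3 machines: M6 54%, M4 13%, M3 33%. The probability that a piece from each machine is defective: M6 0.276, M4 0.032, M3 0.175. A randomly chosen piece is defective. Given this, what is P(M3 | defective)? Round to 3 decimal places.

0.274

Compute prior × likelihood for every hypothesis:
  M6: 0.54 × 0.276 = 0.14904
  M4: 0.13 × 0.032 = 0.00416
  M3: 0.33 × 0.175 = 0.05775
Total = 0.21095.
P(M3 | evidence) = 0.05775 / 0.21095 ≈ 0.274.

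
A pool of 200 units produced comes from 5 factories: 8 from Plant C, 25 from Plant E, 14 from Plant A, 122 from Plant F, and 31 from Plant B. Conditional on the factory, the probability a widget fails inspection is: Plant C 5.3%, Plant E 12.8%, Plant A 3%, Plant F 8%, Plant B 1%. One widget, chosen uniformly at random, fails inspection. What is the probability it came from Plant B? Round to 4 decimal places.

0.0220

By Bayes' rule, posterior ∝ prior × likelihood:
  Plant C: 0.04 × 0.053 = 0.00212
  Plant E: 0.125 × 0.128 = 0.016
  Plant A: 0.07 × 0.03 = 0.0021
  Plant F: 0.61 × 0.08 = 0.0488
  Plant B: 0.155 × 0.01 = 0.00155
Total = 0.07057.
P(Plant B | evidence) = 0.00155 / 0.07057 ≈ 0.0220.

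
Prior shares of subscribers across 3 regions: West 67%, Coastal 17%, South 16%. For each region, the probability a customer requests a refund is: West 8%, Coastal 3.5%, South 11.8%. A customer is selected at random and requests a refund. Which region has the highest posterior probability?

By Bayes' rule, posterior ∝ prior × likelihood:
  West: 0.67 × 0.08 = 0.0536
  Coastal: 0.17 × 0.035 = 0.00595
  South: 0.16 × 0.118 = 0.01888
Normalizing constant = 0.07843.
Largest term belongs to West, so West is most probable.

West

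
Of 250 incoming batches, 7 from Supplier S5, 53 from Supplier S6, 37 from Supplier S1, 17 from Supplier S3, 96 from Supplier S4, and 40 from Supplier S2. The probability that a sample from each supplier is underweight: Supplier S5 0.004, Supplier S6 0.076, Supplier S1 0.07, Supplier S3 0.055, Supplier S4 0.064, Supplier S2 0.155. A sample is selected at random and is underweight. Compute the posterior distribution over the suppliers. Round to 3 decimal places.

Supplier S5 0.001, Supplier S6 0.202, Supplier S1 0.130, Supplier S3 0.047, Supplier S4 0.308, Supplier S2 0.311

By Bayes' rule, posterior ∝ prior × likelihood:
  Supplier S5: 0.028 × 0.004 = 0.000112
  Supplier S6: 0.212 × 0.076 = 0.016112
  Supplier S1: 0.148 × 0.07 = 0.01036
  Supplier S3: 0.068 × 0.055 = 0.00374
  Supplier S4: 0.384 × 0.064 = 0.024576
  Supplier S2: 0.16 × 0.155 = 0.0248
Total = 0.0797.
P(Supplier S5 | underweight) = 0.000112/0.0797 ≈ 0.001
P(Supplier S6 | underweight) = 0.016112/0.0797 ≈ 0.202
P(Supplier S1 | underweight) = 0.01036/0.0797 ≈ 0.130
P(Supplier S3 | underweight) = 0.00374/0.0797 ≈ 0.047
P(Supplier S4 | underweight) = 0.024576/0.0797 ≈ 0.308
P(Supplier S2 | underweight) = 0.0248/0.0797 ≈ 0.311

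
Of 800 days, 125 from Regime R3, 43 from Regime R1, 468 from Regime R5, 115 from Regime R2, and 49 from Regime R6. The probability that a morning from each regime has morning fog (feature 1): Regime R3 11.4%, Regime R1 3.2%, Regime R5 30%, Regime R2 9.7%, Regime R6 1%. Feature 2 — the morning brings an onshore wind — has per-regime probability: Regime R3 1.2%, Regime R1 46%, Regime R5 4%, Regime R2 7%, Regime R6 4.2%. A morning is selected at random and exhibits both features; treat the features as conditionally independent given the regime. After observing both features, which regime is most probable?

Regime R5

Prior × likelihood for each hypothesis:
  Regime R3: 0.15625 × 0.114 × 0.012 = 0.00021375
  Regime R1: 0.05375 × 0.032 × 0.46 = 0.0007912
  Regime R5: 0.585 × 0.3 × 0.04 = 0.00702
  Regime R2: 0.14375 × 0.097 × 0.07 = 0.0009760625
  Regime R6: 0.06125 × 0.01 × 0.042 = 0.000025725
Total = 0.0090267375.
Largest term belongs to Regime R5, so Regime R5 is most probable.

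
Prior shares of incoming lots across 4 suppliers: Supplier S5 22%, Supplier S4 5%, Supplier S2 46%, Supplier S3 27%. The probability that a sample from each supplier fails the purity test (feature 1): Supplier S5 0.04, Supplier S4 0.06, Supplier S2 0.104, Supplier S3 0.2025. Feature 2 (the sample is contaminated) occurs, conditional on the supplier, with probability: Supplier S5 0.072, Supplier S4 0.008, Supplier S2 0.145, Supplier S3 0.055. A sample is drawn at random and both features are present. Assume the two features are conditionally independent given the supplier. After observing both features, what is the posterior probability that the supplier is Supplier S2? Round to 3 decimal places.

0.654

Compute prior × likelihood for every hypothesis:
  Supplier S5: 0.22 × 0.04 × 0.072 = 0.0006336
  Supplier S4: 0.05 × 0.06 × 0.008 = 0.000024
  Supplier S2: 0.46 × 0.104 × 0.145 = 0.0069368
  Supplier S3: 0.27 × 0.2025 × 0.055 = 0.003007125
Sum = 0.010601525.
P(Supplier S2 | evidence) = 0.0069368 / 0.010601525 ≈ 0.654.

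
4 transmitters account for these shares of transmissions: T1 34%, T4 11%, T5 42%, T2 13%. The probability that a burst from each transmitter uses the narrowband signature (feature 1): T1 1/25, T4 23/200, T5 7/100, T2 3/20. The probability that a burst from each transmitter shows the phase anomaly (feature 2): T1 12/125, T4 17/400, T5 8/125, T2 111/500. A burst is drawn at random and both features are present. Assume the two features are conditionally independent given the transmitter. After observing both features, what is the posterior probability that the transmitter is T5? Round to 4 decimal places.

Unnormalized posteriors (prior × likelihood):
  T1: 0.34 × 0.04 × 0.096 = 0.0013056
  T4: 0.11 × 0.115 × 0.0425 = 0.000537625
  T5: 0.42 × 0.07 × 0.064 = 0.0018816
  T2: 0.13 × 0.15 × 0.222 = 0.004329
Normalizing constant = 0.008053825.
P(T5 | evidence) = 0.0018816 / 0.008053825 ≈ 0.2336.

0.2336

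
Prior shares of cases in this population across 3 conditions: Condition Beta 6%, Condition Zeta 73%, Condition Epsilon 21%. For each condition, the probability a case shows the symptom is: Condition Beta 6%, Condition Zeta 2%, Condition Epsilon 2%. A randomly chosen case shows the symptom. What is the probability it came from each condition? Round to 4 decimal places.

Condition Beta 0.1607, Condition Zeta 0.6518, Condition Epsilon 0.1875

Prior × likelihood for each hypothesis:
  Condition Beta: 0.06 × 0.06 = 0.0036
  Condition Zeta: 0.73 × 0.02 = 0.0146
  Condition Epsilon: 0.21 × 0.02 = 0.0042
Normalizing constant = 0.0224.
P(Condition Beta | symptomatic) = 0.0036/0.0224 ≈ 0.1607
P(Condition Zeta | symptomatic) = 0.0146/0.0224 ≈ 0.6518
P(Condition Epsilon | symptomatic) = 0.0042/0.0224 ≈ 0.1875
(Check: 0.1607+0.6518+0.1875 = 1.0000.)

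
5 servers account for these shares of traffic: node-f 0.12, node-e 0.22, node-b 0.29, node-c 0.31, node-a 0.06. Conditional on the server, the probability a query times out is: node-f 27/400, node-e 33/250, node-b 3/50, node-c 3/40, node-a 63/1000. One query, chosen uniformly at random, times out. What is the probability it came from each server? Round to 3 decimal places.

node-f 0.099, node-e 0.356, node-b 0.213, node-c 0.285, node-a 0.046

By Bayes' rule, posterior ∝ prior × likelihood:
  node-f: 0.12 × 0.0675 = 0.0081
  node-e: 0.22 × 0.132 = 0.02904
  node-b: 0.29 × 0.06 = 0.0174
  node-c: 0.31 × 0.075 = 0.02325
  node-a: 0.06 × 0.063 = 0.00378
Sum = 0.08157.
P(node-f | timeout) = 0.0081/0.08157 ≈ 0.099
P(node-e | timeout) = 0.02904/0.08157 ≈ 0.356
P(node-b | timeout) = 0.0174/0.08157 ≈ 0.213
P(node-c | timeout) = 0.02325/0.08157 ≈ 0.285
P(node-a | timeout) = 0.00378/0.08157 ≈ 0.046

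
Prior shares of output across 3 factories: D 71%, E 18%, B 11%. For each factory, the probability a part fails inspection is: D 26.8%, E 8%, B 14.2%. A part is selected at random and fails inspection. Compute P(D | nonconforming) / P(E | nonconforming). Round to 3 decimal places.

Compute prior × likelihood for every hypothesis:
  D: 0.71 × 0.268 = 0.19028
  E: 0.18 × 0.08 = 0.0144
  B: 0.11 × 0.142 = 0.01562
Sum = 0.2203.
The ratio is 0.19028 / 0.0144 (the normalizer cancels) = 13.214.

13.214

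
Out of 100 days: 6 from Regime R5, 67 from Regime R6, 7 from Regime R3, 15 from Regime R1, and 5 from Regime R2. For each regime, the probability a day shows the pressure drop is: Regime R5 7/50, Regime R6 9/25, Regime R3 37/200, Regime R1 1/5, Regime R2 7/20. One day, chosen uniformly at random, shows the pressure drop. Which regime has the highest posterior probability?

Regime R6

Compute prior × likelihood for every hypothesis:
  Regime R5: 0.06 × 0.14 = 0.0084
  Regime R6: 0.67 × 0.36 = 0.2412
  Regime R3: 0.07 × 0.185 = 0.01295
  Regime R1: 0.15 × 0.2 = 0.03
  Regime R2: 0.05 × 0.35 = 0.0175
Total = 0.31005.
Largest term belongs to Regime R6, so Regime R6 is most probable.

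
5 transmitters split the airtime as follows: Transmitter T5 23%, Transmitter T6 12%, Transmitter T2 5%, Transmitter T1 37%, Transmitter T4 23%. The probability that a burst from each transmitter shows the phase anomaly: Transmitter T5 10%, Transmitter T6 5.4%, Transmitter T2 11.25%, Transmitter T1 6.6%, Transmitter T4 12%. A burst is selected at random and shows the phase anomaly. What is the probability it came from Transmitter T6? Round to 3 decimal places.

0.074

Compute prior × likelihood for every hypothesis:
  Transmitter T5: 0.23 × 0.1 = 0.023
  Transmitter T6: 0.12 × 0.054 = 0.00648
  Transmitter T2: 0.05 × 0.1125 = 0.005625
  Transmitter T1: 0.37 × 0.066 = 0.02442
  Transmitter T4: 0.23 × 0.12 = 0.0276
Total = 0.087125.
P(Transmitter T6 | evidence) = 0.00648 / 0.087125 ≈ 0.074.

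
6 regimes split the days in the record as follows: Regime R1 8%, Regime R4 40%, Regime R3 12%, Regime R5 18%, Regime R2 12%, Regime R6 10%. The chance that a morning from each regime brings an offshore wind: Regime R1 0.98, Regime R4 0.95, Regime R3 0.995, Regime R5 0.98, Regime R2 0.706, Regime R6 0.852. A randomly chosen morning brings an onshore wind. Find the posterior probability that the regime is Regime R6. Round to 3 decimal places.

Taking complements, P(onshore | each) = Regime R1 0.02, Regime R4 0.05, Regime R3 0.005, Regime R5 0.02, Regime R2 0.294, Regime R6 0.148.
Unnormalized posteriors (prior × likelihood):
  Regime R1: 0.08 × 0.02 = 0.0016
  Regime R4: 0.4 × 0.05 = 0.02
  Regime R3: 0.12 × 0.005 = 0.0006
  Regime R5: 0.18 × 0.02 = 0.0036
  Regime R2: 0.12 × 0.294 = 0.03528
  Regime R6: 0.1 × 0.148 = 0.0148
Sum = 0.07588.
P(Regime R6 | evidence) = 0.0148 / 0.07588 ≈ 0.195.

0.195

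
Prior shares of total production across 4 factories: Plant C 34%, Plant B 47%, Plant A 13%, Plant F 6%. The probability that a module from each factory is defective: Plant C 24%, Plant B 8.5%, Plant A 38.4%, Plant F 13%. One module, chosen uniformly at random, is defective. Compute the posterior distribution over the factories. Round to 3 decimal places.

Compute prior × likelihood for every hypothesis:
  Plant C: 0.34 × 0.24 = 0.0816
  Plant B: 0.47 × 0.085 = 0.03995
  Plant A: 0.13 × 0.384 = 0.04992
  Plant F: 0.06 × 0.13 = 0.0078
Normalizing constant = 0.17927.
P(Plant C | defective) = 0.0816/0.17927 ≈ 0.455
P(Plant B | defective) = 0.03995/0.17927 ≈ 0.223
P(Plant A | defective) = 0.04992/0.17927 ≈ 0.278
P(Plant F | defective) = 0.0078/0.17927 ≈ 0.044
(Check: 0.455+0.223+0.278+0.044 = 1.000.)

Plant C 0.455, Plant B 0.223, Plant A 0.278, Plant F 0.044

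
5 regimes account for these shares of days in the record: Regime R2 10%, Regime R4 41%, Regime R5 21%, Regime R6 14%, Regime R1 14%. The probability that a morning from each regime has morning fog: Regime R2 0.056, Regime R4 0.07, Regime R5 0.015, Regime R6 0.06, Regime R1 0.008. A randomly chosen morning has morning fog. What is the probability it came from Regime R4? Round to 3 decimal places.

0.611

Compute prior × likelihood for every hypothesis:
  Regime R2: 0.1 × 0.056 = 0.0056
  Regime R4: 0.41 × 0.07 = 0.0287
  Regime R5: 0.21 × 0.015 = 0.00315
  Regime R6: 0.14 × 0.06 = 0.0084
  Regime R1: 0.14 × 0.008 = 0.00112
Sum = 0.04697.
P(Regime R4 | evidence) = 0.0287 / 0.04697 ≈ 0.611.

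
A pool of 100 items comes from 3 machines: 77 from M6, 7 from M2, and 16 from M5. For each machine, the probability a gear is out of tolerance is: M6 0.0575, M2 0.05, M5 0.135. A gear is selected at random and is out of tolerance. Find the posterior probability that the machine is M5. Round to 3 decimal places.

Unnormalized posteriors (prior × likelihood):
  M6: 0.77 × 0.0575 = 0.044275
  M2: 0.07 × 0.05 = 0.0035
  M5: 0.16 × 0.135 = 0.0216
Total = 0.069375.
P(M5 | evidence) = 0.0216 / 0.069375 ≈ 0.311.

0.311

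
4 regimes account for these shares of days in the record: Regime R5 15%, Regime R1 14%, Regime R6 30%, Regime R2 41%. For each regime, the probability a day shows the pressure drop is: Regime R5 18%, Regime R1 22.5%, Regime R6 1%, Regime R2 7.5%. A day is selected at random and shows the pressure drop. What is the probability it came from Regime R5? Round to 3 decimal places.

0.293

Compute prior × likelihood for every hypothesis:
  Regime R5: 0.15 × 0.18 = 0.027
  Regime R1: 0.14 × 0.225 = 0.0315
  Regime R6: 0.3 × 0.01 = 0.003
  Regime R2: 0.41 × 0.075 = 0.03075
Total = 0.09225.
P(Regime R5 | evidence) = 0.027 / 0.09225 ≈ 0.293.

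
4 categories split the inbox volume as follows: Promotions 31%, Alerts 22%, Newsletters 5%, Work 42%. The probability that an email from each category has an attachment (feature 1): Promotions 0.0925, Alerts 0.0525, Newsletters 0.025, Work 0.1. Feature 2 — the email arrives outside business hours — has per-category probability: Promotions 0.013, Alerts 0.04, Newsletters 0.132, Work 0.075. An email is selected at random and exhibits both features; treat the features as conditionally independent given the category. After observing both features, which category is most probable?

Unnormalized posteriors (prior × likelihood):
  Promotions: 0.31 × 0.0925 × 0.013 = 0.000372775
  Alerts: 0.22 × 0.0525 × 0.04 = 0.000462
  Newsletters: 0.05 × 0.025 × 0.132 = 0.000165
  Work: 0.42 × 0.1 × 0.075 = 0.00315
Total = 0.004149775.
Largest term belongs to Work, so Work is most probable.

Work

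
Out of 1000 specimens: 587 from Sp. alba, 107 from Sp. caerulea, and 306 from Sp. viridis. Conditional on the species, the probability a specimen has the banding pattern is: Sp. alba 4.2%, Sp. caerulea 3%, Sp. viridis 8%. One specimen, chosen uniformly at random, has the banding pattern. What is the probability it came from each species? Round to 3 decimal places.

By Bayes' rule, posterior ∝ prior × likelihood:
  Sp. alba: 0.587 × 0.042 = 0.024654
  Sp. caerulea: 0.107 × 0.03 = 0.00321
  Sp. viridis: 0.306 × 0.08 = 0.02448
Sum = 0.052344.
P(Sp. alba | banded) = 0.024654/0.052344 ≈ 0.471
P(Sp. caerulea | banded) = 0.00321/0.052344 ≈ 0.061
P(Sp. viridis | banded) = 0.02448/0.052344 ≈ 0.468

Sp. alba 0.471, Sp. caerulea 0.061, Sp. viridis 0.468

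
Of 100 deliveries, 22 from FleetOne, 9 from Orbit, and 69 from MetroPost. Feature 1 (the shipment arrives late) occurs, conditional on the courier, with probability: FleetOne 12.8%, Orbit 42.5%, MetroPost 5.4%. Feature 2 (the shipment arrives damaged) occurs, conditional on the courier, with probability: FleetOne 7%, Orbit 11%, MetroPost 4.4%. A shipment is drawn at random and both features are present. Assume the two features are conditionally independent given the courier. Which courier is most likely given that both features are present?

By Bayes' rule, posterior ∝ prior × likelihood:
  FleetOne: 0.22 × 0.128 × 0.07 = 0.0019712
  Orbit: 0.09 × 0.425 × 0.11 = 0.0042075
  MetroPost: 0.69 × 0.054 × 0.044 = 0.00163944
Normalizing constant = 0.00781814.
Largest term belongs to Orbit, so Orbit is most probable.

Orbit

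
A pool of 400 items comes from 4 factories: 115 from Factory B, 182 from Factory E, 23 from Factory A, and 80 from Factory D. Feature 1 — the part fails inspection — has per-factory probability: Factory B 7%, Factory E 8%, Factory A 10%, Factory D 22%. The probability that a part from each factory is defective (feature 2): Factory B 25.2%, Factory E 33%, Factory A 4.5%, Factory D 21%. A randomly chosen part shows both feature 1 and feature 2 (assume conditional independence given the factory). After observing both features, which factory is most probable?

Factory E

Compute prior × likelihood for every hypothesis:
  Factory B: 0.2875 × 0.07 × 0.252 = 0.0050715
  Factory E: 0.455 × 0.08 × 0.33 = 0.012012
  Factory A: 0.0575 × 0.1 × 0.045 = 0.00025875
  Factory D: 0.2 × 0.22 × 0.21 = 0.00924
Sum = 0.02658225.
Largest term belongs to Factory E, so Factory E is most probable.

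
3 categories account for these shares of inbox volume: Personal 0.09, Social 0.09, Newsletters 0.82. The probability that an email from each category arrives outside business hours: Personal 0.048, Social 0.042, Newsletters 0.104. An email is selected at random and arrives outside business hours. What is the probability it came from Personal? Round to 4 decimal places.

Unnormalized posteriors (prior × likelihood):
  Personal: 0.09 × 0.048 = 0.00432
  Social: 0.09 × 0.042 = 0.00378
  Newsletters: 0.82 × 0.104 = 0.08528
Total = 0.09338.
P(Personal | evidence) = 0.00432 / 0.09338 ≈ 0.0463.

0.0463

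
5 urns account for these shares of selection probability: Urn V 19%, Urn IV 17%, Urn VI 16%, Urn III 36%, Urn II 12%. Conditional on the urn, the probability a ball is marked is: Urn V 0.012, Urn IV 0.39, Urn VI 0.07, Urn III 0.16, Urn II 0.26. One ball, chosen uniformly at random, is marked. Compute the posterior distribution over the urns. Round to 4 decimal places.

Urn V 0.0135, Urn IV 0.3933, Urn VI 0.0664, Urn III 0.3417, Urn II 0.1851

Prior × likelihood for each hypothesis:
  Urn V: 0.19 × 0.012 = 0.00228
  Urn IV: 0.17 × 0.39 = 0.0663
  Urn VI: 0.16 × 0.07 = 0.0112
  Urn III: 0.36 × 0.16 = 0.0576
  Urn II: 0.12 × 0.26 = 0.0312
Total = 0.16858.
P(Urn V | marked) = 0.00228/0.16858 ≈ 0.0135
P(Urn IV | marked) = 0.0663/0.16858 ≈ 0.3933
P(Urn VI | marked) = 0.0112/0.16858 ≈ 0.0664
P(Urn III | marked) = 0.0576/0.16858 ≈ 0.3417
P(Urn II | marked) = 0.0312/0.16858 ≈ 0.1851
(Check: 0.0135+0.3933+0.0664+0.3417+0.1851 = 1.0000.)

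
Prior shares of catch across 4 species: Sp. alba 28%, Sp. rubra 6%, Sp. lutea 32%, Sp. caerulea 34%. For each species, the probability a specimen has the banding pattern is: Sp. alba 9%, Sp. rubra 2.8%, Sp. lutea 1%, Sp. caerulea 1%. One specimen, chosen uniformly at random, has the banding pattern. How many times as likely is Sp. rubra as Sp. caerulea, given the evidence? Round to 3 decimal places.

Prior × likelihood for each hypothesis:
  Sp. alba: 0.28 × 0.09 = 0.0252
  Sp. rubra: 0.06 × 0.028 = 0.00168
  Sp. lutea: 0.32 × 0.01 = 0.0032
  Sp. caerulea: 0.34 × 0.01 = 0.0034
Total = 0.03348.
The ratio is 0.00168 / 0.0034 (the normalizer cancels) = 0.494.

0.494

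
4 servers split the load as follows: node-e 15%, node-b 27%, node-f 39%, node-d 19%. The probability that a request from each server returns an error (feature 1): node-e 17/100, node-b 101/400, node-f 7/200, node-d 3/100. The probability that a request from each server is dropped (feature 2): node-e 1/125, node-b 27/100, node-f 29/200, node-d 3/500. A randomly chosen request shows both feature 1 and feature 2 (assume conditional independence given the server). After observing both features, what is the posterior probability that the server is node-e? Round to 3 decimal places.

0.010

Prior × likelihood for each hypothesis:
  node-e: 0.15 × 0.17 × 0.008 = 0.000204
  node-b: 0.27 × 0.2525 × 0.27 = 0.01840725
  node-f: 0.39 × 0.035 × 0.145 = 0.00197925
  node-d: 0.19 × 0.03 × 0.006 = 0.0000342
Normalizing constant = 0.0206247.
P(node-e | evidence) = 0.000204 / 0.0206247 ≈ 0.010.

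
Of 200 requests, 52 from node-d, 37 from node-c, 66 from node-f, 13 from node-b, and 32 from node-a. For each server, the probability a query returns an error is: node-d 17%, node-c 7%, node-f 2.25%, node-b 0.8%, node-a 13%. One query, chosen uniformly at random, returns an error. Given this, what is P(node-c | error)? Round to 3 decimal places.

By Bayes' rule, posterior ∝ prior × likelihood:
  node-d: 0.26 × 0.17 = 0.0442
  node-c: 0.185 × 0.07 = 0.01295
  node-f: 0.33 × 0.0225 = 0.007425
  node-b: 0.065 × 0.008 = 0.00052
  node-a: 0.16 × 0.13 = 0.0208
Total = 0.085895.
P(node-c | evidence) = 0.01295 / 0.085895 ≈ 0.151.

0.151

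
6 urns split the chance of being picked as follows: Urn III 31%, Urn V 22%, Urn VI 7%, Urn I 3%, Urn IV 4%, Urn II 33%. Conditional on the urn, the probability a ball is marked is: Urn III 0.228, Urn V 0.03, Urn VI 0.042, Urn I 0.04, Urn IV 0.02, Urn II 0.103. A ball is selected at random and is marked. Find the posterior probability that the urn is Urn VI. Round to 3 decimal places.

Unnormalized posteriors (prior × likelihood):
  Urn III: 0.31 × 0.228 = 0.07068
  Urn V: 0.22 × 0.03 = 0.0066
  Urn VI: 0.07 × 0.042 = 0.00294
  Urn I: 0.03 × 0.04 = 0.0012
  Urn IV: 0.04 × 0.02 = 0.0008
  Urn II: 0.33 × 0.103 = 0.03399
Sum = 0.11621.
P(Urn VI | evidence) = 0.00294 / 0.11621 ≈ 0.025.

0.025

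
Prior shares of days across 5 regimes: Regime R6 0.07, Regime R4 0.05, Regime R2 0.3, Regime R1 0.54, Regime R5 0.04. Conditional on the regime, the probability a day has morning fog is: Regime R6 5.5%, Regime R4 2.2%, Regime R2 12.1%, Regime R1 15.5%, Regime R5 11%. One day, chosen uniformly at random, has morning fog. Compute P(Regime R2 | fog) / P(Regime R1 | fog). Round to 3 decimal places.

0.434

Compute prior × likelihood for every hypothesis:
  Regime R6: 0.07 × 0.055 = 0.00385
  Regime R4: 0.05 × 0.022 = 0.0011
  Regime R2: 0.3 × 0.121 = 0.0363
  Regime R1: 0.54 × 0.155 = 0.0837
  Regime R5: 0.04 × 0.11 = 0.0044
Normalizing constant = 0.12935.
The ratio is 0.0363 / 0.0837 (the normalizer cancels) = 0.434.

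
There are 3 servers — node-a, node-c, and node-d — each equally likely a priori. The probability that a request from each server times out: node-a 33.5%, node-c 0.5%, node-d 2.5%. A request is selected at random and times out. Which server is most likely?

Since the prior is uniform, the posterior is proportional to the likelihood:
  node-a: 0.335
  node-c: 0.005
  node-d: 0.025
Total = 0.365.
Largest term belongs to node-a, so node-a is most probable.

node-a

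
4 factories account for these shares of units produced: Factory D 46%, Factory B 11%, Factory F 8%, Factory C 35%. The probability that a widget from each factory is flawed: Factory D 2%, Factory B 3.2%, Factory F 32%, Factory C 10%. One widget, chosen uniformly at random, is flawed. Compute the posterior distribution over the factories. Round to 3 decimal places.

Prior × likelihood for each hypothesis:
  Factory D: 0.46 × 0.02 = 0.0092
  Factory B: 0.11 × 0.032 = 0.00352
  Factory F: 0.08 × 0.32 = 0.0256
  Factory C: 0.35 × 0.1 = 0.035
Normalizing constant = 0.07332.
P(Factory D | flawed) = 0.0092/0.07332 ≈ 0.125
P(Factory B | flawed) = 0.00352/0.07332 ≈ 0.048
P(Factory F | flawed) = 0.0256/0.07332 ≈ 0.349
P(Factory C | flawed) = 0.035/0.07332 ≈ 0.477

Factory D 0.125, Factory B 0.048, Factory F 0.349, Factory C 0.477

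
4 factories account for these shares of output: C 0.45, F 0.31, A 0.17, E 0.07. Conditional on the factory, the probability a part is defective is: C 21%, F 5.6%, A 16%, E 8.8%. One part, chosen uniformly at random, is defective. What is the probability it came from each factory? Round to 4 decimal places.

C 0.6507, F 0.1195, A 0.1873, E 0.0424

Compute prior × likelihood for every hypothesis:
  C: 0.45 × 0.21 = 0.0945
  F: 0.31 × 0.056 = 0.01736
  A: 0.17 × 0.16 = 0.0272
  E: 0.07 × 0.088 = 0.00616
Sum = 0.14522.
P(C | defective) = 0.0945/0.14522 ≈ 0.6507
P(F | defective) = 0.01736/0.14522 ≈ 0.1195
P(A | defective) = 0.0272/0.14522 ≈ 0.1873
P(E | defective) = 0.00616/0.14522 ≈ 0.0424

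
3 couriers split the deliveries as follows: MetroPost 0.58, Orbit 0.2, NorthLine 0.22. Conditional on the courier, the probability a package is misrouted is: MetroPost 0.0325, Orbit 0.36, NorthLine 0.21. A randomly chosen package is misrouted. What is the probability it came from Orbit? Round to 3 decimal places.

0.525

Unnormalized posteriors (prior × likelihood):
  MetroPost: 0.58 × 0.0325 = 0.01885
  Orbit: 0.2 × 0.36 = 0.072
  NorthLine: 0.22 × 0.21 = 0.0462
Normalizing constant = 0.13705.
P(Orbit | evidence) = 0.072 / 0.13705 ≈ 0.525.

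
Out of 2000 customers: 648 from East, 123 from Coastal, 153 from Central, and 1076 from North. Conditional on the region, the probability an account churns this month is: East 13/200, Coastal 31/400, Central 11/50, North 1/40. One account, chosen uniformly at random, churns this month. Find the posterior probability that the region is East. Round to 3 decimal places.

By Bayes' rule, posterior ∝ prior × likelihood:
  East: 0.324 × 0.065 = 0.02106
  Coastal: 0.0615 × 0.0775 = 0.00476625
  Central: 0.0765 × 0.22 = 0.01683
  North: 0.538 × 0.025 = 0.01345
Normalizing constant = 0.05610625.
P(East | evidence) = 0.02106 / 0.05610625 ≈ 0.375.

0.375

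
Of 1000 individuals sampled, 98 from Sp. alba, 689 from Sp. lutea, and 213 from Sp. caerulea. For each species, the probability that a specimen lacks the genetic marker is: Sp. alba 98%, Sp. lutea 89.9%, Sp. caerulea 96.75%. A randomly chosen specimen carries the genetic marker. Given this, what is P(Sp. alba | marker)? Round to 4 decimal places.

Taking complements, P(marker | each) = Sp. alba 0.02, Sp. lutea 0.101, Sp. caerulea 0.0325.
Prior × likelihood for each hypothesis:
  Sp. alba: 0.098 × 0.02 = 0.00196
  Sp. lutea: 0.689 × 0.101 = 0.069589
  Sp. caerulea: 0.213 × 0.0325 = 0.0069225
Total = 0.0784715.
P(Sp. alba | evidence) = 0.00196 / 0.0784715 ≈ 0.0250.

0.0250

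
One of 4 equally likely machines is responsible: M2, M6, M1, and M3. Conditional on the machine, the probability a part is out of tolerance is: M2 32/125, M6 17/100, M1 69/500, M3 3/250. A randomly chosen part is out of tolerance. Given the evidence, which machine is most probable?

With a uniform prior (1/4 each), posterior ∝ likelihood:
  M2: 0.256
  M6: 0.17
  M1: 0.138
  M3: 0.012
Sum = 0.576.
Largest term belongs to M2, so M2 is most probable.

M2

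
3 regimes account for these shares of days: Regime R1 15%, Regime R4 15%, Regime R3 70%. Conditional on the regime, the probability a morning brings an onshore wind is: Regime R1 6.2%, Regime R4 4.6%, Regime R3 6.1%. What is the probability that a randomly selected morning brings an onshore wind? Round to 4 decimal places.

By Bayes' rule, posterior ∝ prior × likelihood:
  Regime R1: 0.15 × 0.062 = 0.0093
  Regime R4: 0.15 × 0.046 = 0.0069
  Regime R3: 0.7 × 0.061 = 0.0427
P(onshore) = 0.0093 + 0.0069 + 0.0427 = 0.0589 → 0.0589.

0.0589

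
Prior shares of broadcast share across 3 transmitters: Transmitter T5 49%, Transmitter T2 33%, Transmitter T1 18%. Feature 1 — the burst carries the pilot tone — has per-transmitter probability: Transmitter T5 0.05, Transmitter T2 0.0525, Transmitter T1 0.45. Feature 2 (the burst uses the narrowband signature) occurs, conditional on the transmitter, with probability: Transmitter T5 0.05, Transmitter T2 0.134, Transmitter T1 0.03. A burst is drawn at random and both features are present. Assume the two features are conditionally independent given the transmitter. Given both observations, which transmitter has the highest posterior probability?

By Bayes' rule, posterior ∝ prior × likelihood:
  Transmitter T5: 0.49 × 0.05 × 0.05 = 0.001225
  Transmitter T2: 0.33 × 0.0525 × 0.134 = 0.00232155
  Transmitter T1: 0.18 × 0.45 × 0.03 = 0.00243
Sum = 0.00597655.
Largest term belongs to Transmitter T1, so Transmitter T1 is most probable.

Transmitter T1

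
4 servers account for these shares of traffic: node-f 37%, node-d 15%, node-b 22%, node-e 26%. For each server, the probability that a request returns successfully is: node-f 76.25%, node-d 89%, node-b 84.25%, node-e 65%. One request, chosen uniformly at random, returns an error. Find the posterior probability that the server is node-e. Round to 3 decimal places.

0.396

Taking complements, P(error | each) = node-f 0.2375, node-d 0.11, node-b 0.1575, node-e 0.35.
Compute prior × likelihood for every hypothesis:
  node-f: 0.37 × 0.2375 = 0.087875
  node-d: 0.15 × 0.11 = 0.0165
  node-b: 0.22 × 0.1575 = 0.03465
  node-e: 0.26 × 0.35 = 0.091
Total = 0.230025.
P(node-e | evidence) = 0.091 / 0.230025 ≈ 0.396.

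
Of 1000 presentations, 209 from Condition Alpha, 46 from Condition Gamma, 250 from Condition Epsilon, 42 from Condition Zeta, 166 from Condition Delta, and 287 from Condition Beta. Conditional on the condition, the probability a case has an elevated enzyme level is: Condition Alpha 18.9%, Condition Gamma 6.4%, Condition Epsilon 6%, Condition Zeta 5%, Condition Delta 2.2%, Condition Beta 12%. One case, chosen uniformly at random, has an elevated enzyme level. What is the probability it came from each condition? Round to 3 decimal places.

Condition Alpha 0.405, Condition Gamma 0.030, Condition Epsilon 0.154, Condition Zeta 0.022, Condition Delta 0.037, Condition Beta 0.353

By Bayes' rule, posterior ∝ prior × likelihood:
  Condition Alpha: 0.209 × 0.189 = 0.039501
  Condition Gamma: 0.046 × 0.064 = 0.002944
  Condition Epsilon: 0.25 × 0.06 = 0.015
  Condition Zeta: 0.042 × 0.05 = 0.0021
  Condition Delta: 0.166 × 0.022 = 0.003652
  Condition Beta: 0.287 × 0.12 = 0.03444
Normalizing constant = 0.097637.
P(Condition Alpha | elevated) = 0.039501/0.097637 ≈ 0.405
P(Condition Gamma | elevated) = 0.002944/0.097637 ≈ 0.030
P(Condition Epsilon | elevated) = 0.015/0.097637 ≈ 0.154
P(Condition Zeta | elevated) = 0.0021/0.097637 ≈ 0.022
P(Condition Delta | elevated) = 0.003652/0.097637 ≈ 0.037
P(Condition Beta | elevated) = 0.03444/0.097637 ≈ 0.353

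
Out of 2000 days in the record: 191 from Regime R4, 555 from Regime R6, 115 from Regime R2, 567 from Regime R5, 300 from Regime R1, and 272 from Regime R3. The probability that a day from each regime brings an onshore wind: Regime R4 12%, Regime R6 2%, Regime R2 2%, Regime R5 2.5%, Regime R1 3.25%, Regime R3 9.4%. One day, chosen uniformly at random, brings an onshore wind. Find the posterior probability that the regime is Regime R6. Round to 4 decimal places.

By Bayes' rule, posterior ∝ prior × likelihood:
  Regime R4: 0.0955 × 0.12 = 0.01146
  Regime R6: 0.2775 × 0.02 = 0.00555
  Regime R2: 0.0575 × 0.02 = 0.00115
  Regime R5: 0.2835 × 0.025 = 0.0070875
  Regime R1: 0.15 × 0.0325 = 0.004875
  Regime R3: 0.136 × 0.094 = 0.012784
Normalizing constant = 0.0429065.
P(Regime R6 | evidence) = 0.00555 / 0.0429065 ≈ 0.1294.

0.1294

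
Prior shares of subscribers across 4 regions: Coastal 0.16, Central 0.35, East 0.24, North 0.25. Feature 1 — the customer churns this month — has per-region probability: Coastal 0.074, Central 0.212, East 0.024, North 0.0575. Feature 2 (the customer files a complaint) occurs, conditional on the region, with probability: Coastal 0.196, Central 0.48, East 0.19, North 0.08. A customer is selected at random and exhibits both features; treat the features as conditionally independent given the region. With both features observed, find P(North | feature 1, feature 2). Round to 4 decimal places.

0.0286

Unnormalized posteriors (prior × likelihood):
  Coastal: 0.16 × 0.074 × 0.196 = 0.00232064
  Central: 0.35 × 0.212 × 0.48 = 0.035616
  East: 0.24 × 0.024 × 0.19 = 0.0010944
  North: 0.25 × 0.0575 × 0.08 = 0.00115
Total = 0.04018104.
P(North | evidence) = 0.00115 / 0.04018104 ≈ 0.0286.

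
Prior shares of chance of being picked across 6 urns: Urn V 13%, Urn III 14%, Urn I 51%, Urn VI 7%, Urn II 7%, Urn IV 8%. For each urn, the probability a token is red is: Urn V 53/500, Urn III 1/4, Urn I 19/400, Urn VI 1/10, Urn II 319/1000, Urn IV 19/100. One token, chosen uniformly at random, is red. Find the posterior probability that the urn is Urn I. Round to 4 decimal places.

Compute prior × likelihood for every hypothesis:
  Urn V: 0.13 × 0.106 = 0.01378
  Urn III: 0.14 × 0.25 = 0.035
  Urn I: 0.51 × 0.0475 = 0.024225
  Urn VI: 0.07 × 0.1 = 0.007
  Urn II: 0.07 × 0.319 = 0.02233
  Urn IV: 0.08 × 0.19 = 0.0152
Normalizing constant = 0.117535.
P(Urn I | evidence) = 0.024225 / 0.117535 ≈ 0.2061.

0.2061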